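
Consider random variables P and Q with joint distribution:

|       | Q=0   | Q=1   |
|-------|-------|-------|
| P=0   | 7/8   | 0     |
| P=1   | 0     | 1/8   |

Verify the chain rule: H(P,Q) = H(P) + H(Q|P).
Left side:
H(P,Q) = -[(7/8)·log₂(7/8) + (1/8)·log₂(1/8)]
  = 0.1686 + 0.3750
  = 0.5436 bits

Right side:
Marginal P(P) (row sums):
  P(P=0) = 7/8 + 0 = 7/8
  P(P=1) = 0 + 1/8 = 1/8
H(P) = -[(7/8)·log₂(7/8) + (1/8)·log₂(1/8)]
  = 0.1686 + 0.3750
  = 0.5436 bits
H(Q|P) = -Σ P(P,Q)·log₂ P(Q|P), where P(Q|P) = P(P,Q) / P(P)
  (cells with P(P,Q) = 0 contribute 0)
  (P=0,Q=0): P(Q|P) = (7/8)/(7/8) = 1;  -(7/8)·log₂(1) = 0.0000
  (P=1,Q=1): P(Q|P) = (1/8)/(1/8) = 1;  -(1/8)·log₂(1) = 0.0000
H(Q|P) = 0.0000 + 0.0000
  = 0.0000 bits
H(P) + H(Q|P) = 0.5436 + 0.0000 = 0.5436 bits

Both sides equal 0.5436 bits, so the chain rule holds ✓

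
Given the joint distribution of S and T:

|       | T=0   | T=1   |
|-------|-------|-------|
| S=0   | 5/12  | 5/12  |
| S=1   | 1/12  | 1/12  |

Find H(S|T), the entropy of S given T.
Marginal P(T) (column sums):
  P(T=0) = 5/12 + 1/12 = 1/2
  P(T=1) = 5/12 + 1/12 = 1/2

H(S|T) = -Σ P(S,T)·log₂ P(S|T), where P(S|T) = P(S,T) / P(T)
  (S=0,T=0): P(S|T) = (5/12)/(1/2) = 5/6;  -(5/12)·log₂(5/6) = 0.1096
  (S=0,T=1): P(S|T) = (5/12)/(1/2) = 5/6;  -(5/12)·log₂(5/6) = 0.1096
  (S=1,T=0): P(S|T) = (1/12)/(1/2) = 1/6;  -(1/12)·log₂(1/6) = 0.2154
  (S=1,T=1): P(S|T) = (1/12)/(1/2) = 1/6;  -(1/12)·log₂(1/6) = 0.2154
H(S|T) = 0.1096 + 0.1096 + 0.2154 + 0.2154
  = 0.6500 bits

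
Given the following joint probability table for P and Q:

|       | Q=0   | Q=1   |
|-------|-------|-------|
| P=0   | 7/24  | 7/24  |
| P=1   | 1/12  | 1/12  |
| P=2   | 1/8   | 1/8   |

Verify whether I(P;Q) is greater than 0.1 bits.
Marginal P(P) (row sums):
  P(P=0) = 7/24 + 7/24 = 7/12
  P(P=1) = 1/12 + 1/12 = 1/6
  P(P=2) = 1/8 + 1/8 = 1/4
Marginal P(Q) (column sums):
  P(Q=0) = 7/24 + 1/12 + 1/8 = 1/2
  P(Q=1) = 7/24 + 1/12 + 1/8 = 1/2

H(P) = -[(7/12)·log₂(7/12) + (1/6)·log₂(1/6) + (1/4)·log₂(1/4)]
  = 0.4536 + 0.4308 + 0.5000
  = 1.3844 bits
H(Q) = -[(1/2)·log₂(1/2) + (1/2)·log₂(1/2)]
  = 0.5000 + 0.5000
  = 1.0000 bits
H(P,Q) = -[(7/24)·log₂(7/24) + (7/24)·log₂(7/24) + (1/12)·log₂(1/12) + (1/12)·log₂(1/12) + (1/8)·log₂(1/8) + (1/8)·log₂(1/8)]
  = 0.5185 + 0.5185 + 0.2987 + 0.2987 + 0.3750 + 0.3750
  = 2.3844 bits

I(P;Q) = H(P) + H(Q) - H(P,Q)
  = 1.3844 + 1.0000 - 2.3844
  = 0.0000 bits

No. I(P;Q) = 0.0000 bits, which is ≤ 0.1 bits.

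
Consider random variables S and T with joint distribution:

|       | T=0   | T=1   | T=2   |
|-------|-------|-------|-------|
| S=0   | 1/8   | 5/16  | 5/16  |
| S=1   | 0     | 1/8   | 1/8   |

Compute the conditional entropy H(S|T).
Marginal P(T) (column sums):
  P(T=0) = 1/8 + 0 = 1/8
  P(T=1) = 5/16 + 1/8 = 7/16
  P(T=2) = 5/16 + 1/8 = 7/16

H(S|T) = -Σ P(S,T)·log₂ P(S|T), where P(S|T) = P(S,T) / P(T)
  (cells with P(S,T) = 0 contribute 0)
  (S=0,T=0): P(S|T) = (1/8)/(1/8) = 1;  -(1/8)·log₂(1) = 0.0000
  (S=0,T=1): P(S|T) = (5/16)/(7/16) = 5/7;  -(5/16)·log₂(5/7) = 0.1517
  (S=0,T=2): P(S|T) = (5/16)/(7/16) = 5/7;  -(5/16)·log₂(5/7) = 0.1517
  (S=1,T=1): P(S|T) = (1/8)/(7/16) = 2/7;  -(1/8)·log₂(2/7) = 0.2259
  (S=1,T=2): P(S|T) = (1/8)/(7/16) = 2/7;  -(1/8)·log₂(2/7) = 0.2259
H(S|T) = 0.0000 + 0.1517 + 0.1517 + 0.2259 + 0.2259
  = 0.7552 bits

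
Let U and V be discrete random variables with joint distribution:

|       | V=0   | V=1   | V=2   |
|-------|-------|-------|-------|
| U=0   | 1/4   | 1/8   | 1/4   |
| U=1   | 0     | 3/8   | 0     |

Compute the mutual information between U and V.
Marginal P(U) (row sums):
  P(U=0) = 1/4 + 1/8 + 1/4 = 5/8
  P(U=1) = 0 + 3/8 + 0 = 3/8
Marginal P(V) (column sums):
  P(V=0) = 1/4 + 0 = 1/4
  P(V=1) = 1/8 + 3/8 = 1/2
  P(V=2) = 1/4 + 0 = 1/4

H(U) = -[(5/8)·log₂(5/8) + (3/8)·log₂(3/8)]
  = 0.4238 + 0.5306
  = 0.9544 bits
H(V) = -[(1/4)·log₂(1/4) + (1/2)·log₂(1/2) + (1/4)·log₂(1/4)]
  = 0.5000 + 0.5000 + 0.5000
  = 1.5000 bits
H(U,V) = -[(1/4)·log₂(1/4) + (1/8)·log₂(1/8) + (1/4)·log₂(1/4) + (3/8)·log₂(3/8)]
  = 0.5000 + 0.3750 + 0.5000 + 0.5306
  = 1.9056 bits

I(U;V) = H(U) + H(V) - H(U,V)
  = 0.9544 + 1.5000 - 1.9056
  = 0.5488 bits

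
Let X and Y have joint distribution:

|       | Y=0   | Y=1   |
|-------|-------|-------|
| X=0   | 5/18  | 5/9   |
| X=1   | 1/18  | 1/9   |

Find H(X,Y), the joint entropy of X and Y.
H(X,Y) = -Σ P(X,Y) log₂ P(X,Y), summed over the non-zero cells:
H(X,Y) = -[(5/18)·log₂(5/18) + (5/9)·log₂(5/9) + (1/18)·log₂(1/18) + (1/9)·log₂(1/9)]
  = 0.5133 + 0.4711 + 0.2317 + 0.3522
  = 1.5683 bits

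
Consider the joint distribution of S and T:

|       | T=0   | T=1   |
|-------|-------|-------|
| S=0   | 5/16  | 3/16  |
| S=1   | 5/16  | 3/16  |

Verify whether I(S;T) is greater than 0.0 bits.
Marginal P(S) (row sums):
  P(S=0) = 5/16 + 3/16 = 1/2
  P(S=1) = 5/16 + 3/16 = 1/2
Marginal P(T) (column sums):
  P(T=0) = 5/16 + 5/16 = 5/8
  P(T=1) = 3/16 + 3/16 = 3/8

H(S) = -[(1/2)·log₂(1/2) + (1/2)·log₂(1/2)]
  = 0.5000 + 0.5000
  = 1.0000 bits
H(T) = -[(5/8)·log₂(5/8) + (3/8)·log₂(3/8)]
  = 0.4238 + 0.5306
  = 0.9544 bits
H(S,T) = -[(5/16)·log₂(5/16) + (3/16)·log₂(3/16) + (5/16)·log₂(5/16) + (3/16)·log₂(3/16)]
  = 0.5244 + 0.4528 + 0.5244 + 0.4528
  = 1.9544 bits

I(S;T) = H(S) + H(T) - H(S,T)
  = 1.0000 + 0.9544 - 1.9544
  = 0.0000 bits

No. I(S;T) = 0.0000 bits, which is ≤ 0.0 bits.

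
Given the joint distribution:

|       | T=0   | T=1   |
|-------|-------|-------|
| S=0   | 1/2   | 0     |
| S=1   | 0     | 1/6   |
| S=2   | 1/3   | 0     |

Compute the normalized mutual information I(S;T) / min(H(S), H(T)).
Marginal P(S) (row sums):
  P(S=0) = 1/2 + 0 = 1/2
  P(S=1) = 0 + 1/6 = 1/6
  P(S=2) = 1/3 + 0 = 1/3
Marginal P(T) (column sums):
  P(T=0) = 1/2 + 0 + 1/3 = 5/6
  P(T=1) = 0 + 1/6 + 0 = 1/6

H(S) = -[(1/2)·log₂(1/2) + (1/6)·log₂(1/6) + (1/3)·log₂(1/3)]
  = 0.5000 + 0.4308 + 0.5283
  = 1.4591 bits
H(T) = -[(5/6)·log₂(5/6) + (1/6)·log₂(1/6)]
  = 0.2192 + 0.4308
  = 0.6500 bits
H(S,T) = -[(1/2)·log₂(1/2) + (1/6)·log₂(1/6) + (1/3)·log₂(1/3)]
  = 0.5000 + 0.4308 + 0.5283
  = 1.4591 bits

I(S;T) = H(S) + H(T) - H(S,T)
  = 1.4591 + 0.6500 - 1.4591
  = 0.6500 bits

min(H(S), H(T)) = min(1.4591, 0.6500) = 0.6500 bits
Normalized MI = 0.6500 / 0.6500 = 1.0000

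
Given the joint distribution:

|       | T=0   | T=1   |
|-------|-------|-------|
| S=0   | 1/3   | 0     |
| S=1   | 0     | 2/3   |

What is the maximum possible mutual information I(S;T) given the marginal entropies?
The upper bound on mutual information is I(S;T) ≤ min(H(S), H(T)).

Marginal P(S) (row sums):
  P(S=0) = 1/3 + 0 = 1/3
  P(S=1) = 0 + 2/3 = 2/3
Marginal P(T) (column sums):
  P(T=0) = 1/3 + 0 = 1/3
  P(T=1) = 0 + 2/3 = 2/3

H(S) = -[(1/3)·log₂(1/3) + (2/3)·log₂(2/3)]
  = 0.5283 + 0.3900
  = 0.9183 bits
H(T) = -[(1/3)·log₂(1/3) + (2/3)·log₂(2/3)]
  = 0.5283 + 0.3900
  = 0.9183 bits

Maximum possible I(S;T) = min(0.9183, 0.9183) = 0.9183 bits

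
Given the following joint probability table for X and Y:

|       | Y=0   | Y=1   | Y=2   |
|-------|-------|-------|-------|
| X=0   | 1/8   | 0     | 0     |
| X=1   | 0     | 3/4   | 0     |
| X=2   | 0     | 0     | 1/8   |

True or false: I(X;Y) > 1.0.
Marginal P(X) (row sums):
  P(X=0) = 1/8 + 0 + 0 = 1/8
  P(X=1) = 0 + 3/4 + 0 = 3/4
  P(X=2) = 0 + 0 + 1/8 = 1/8
Marginal P(Y) (column sums):
  P(Y=0) = 1/8 + 0 + 0 = 1/8
  P(Y=1) = 0 + 3/4 + 0 = 3/4
  P(Y=2) = 0 + 0 + 1/8 = 1/8

H(X) = -[(1/8)·log₂(1/8) + (3/4)·log₂(3/4) + (1/8)·log₂(1/8)]
  = 0.3750 + 0.3113 + 0.3750
  = 1.0613 bits
H(Y) = -[(1/8)·log₂(1/8) + (3/4)·log₂(3/4) + (1/8)·log₂(1/8)]
  = 0.3750 + 0.3113 + 0.3750
  = 1.0613 bits
H(X,Y) = -[(1/8)·log₂(1/8) + (3/4)·log₂(3/4) + (1/8)·log₂(1/8)]
  = 0.3750 + 0.3113 + 0.3750
  = 1.0613 bits

I(X;Y) = H(X) + H(Y) - H(X,Y)
  = 1.0613 + 1.0613 - 1.0613
  = 1.0613 bits

True. I(X;Y) = 1.0613 bits, which is > 1.0 bits.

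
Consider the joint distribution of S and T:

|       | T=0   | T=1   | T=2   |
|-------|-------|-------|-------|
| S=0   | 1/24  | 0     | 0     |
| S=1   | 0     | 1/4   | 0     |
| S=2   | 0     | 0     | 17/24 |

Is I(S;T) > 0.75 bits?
Marginal P(S) (row sums):
  P(S=0) = 1/24 + 0 + 0 = 1/24
  P(S=1) = 0 + 1/4 + 0 = 1/4
  P(S=2) = 0 + 0 + 17/24 = 17/24
Marginal P(T) (column sums):
  P(T=0) = 1/24 + 0 + 0 = 1/24
  P(T=1) = 0 + 1/4 + 0 = 1/4
  P(T=2) = 0 + 0 + 17/24 = 17/24

H(S) = -[(1/24)·log₂(1/24) + (1/4)·log₂(1/4) + (17/24)·log₂(17/24)]
  = 0.1910 + 0.5000 + 0.3524
  = 1.0434 bits
H(T) = -[(1/24)·log₂(1/24) + (1/4)·log₂(1/4) + (17/24)·log₂(17/24)]
  = 0.1910 + 0.5000 + 0.3524
  = 1.0434 bits
H(S,T) = -[(1/24)·log₂(1/24) + (1/4)·log₂(1/4) + (17/24)·log₂(17/24)]
  = 0.1910 + 0.5000 + 0.3524
  = 1.0434 bits

I(S;T) = H(S) + H(T) - H(S,T)
  = 1.0434 + 1.0434 - 1.0434
  = 1.0434 bits

Yes. I(S;T) = 1.0434 bits, which is > 0.75 bits.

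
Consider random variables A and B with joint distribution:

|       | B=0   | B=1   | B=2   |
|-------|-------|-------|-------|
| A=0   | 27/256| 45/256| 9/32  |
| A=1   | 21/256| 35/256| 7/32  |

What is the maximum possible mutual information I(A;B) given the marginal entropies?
The upper bound on mutual information is I(A;B) ≤ min(H(A), H(B)).

Marginal P(A) (row sums):
  P(A=0) = 27/256 + 45/256 + 9/32 = 9/16
  P(A=1) = 21/256 + 35/256 + 7/32 = 7/16
Marginal P(B) (column sums):
  P(B=0) = 27/256 + 21/256 = 3/16
  P(B=1) = 45/256 + 35/256 = 5/16
  P(B=2) = 9/32 + 7/32 = 1/2

H(A) = -[(9/16)·log₂(9/16) + (7/16)·log₂(7/16)]
  = 0.4669 + 0.5218
  = 0.9887 bits
H(B) = -[(3/16)·log₂(3/16) + (5/16)·log₂(5/16) + (1/2)·log₂(1/2)]
  = 0.4528 + 0.5244 + 0.5000
  = 1.4772 bits

Maximum possible I(A;B) = min(0.9887, 1.4772) = 0.9887 bits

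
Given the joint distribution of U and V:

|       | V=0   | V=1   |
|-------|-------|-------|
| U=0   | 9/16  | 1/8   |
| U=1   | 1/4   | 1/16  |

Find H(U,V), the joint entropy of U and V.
H(U,V) = -Σ P(U,V) log₂ P(U,V), summed over the non-zero cells:
H(U,V) = -[(9/16)·log₂(9/16) + (1/8)·log₂(1/8) + (1/4)·log₂(1/4) + (1/16)·log₂(1/16)]
  = 0.4669 + 0.3750 + 0.5000 + 0.2500
  = 1.5919 bits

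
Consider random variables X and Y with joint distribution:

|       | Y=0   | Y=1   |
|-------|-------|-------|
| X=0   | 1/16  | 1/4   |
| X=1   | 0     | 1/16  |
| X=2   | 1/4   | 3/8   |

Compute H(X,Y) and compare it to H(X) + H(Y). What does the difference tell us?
Marginal P(X) (row sums):
  P(X=0) = 1/16 + 1/4 = 5/16
  P(X=1) = 0 + 1/16 = 1/16
  P(X=2) = 1/4 + 3/8 = 5/8
Marginal P(Y) (column sums):
  P(Y=0) = 1/16 + 0 + 1/4 = 5/16
  P(Y=1) = 1/4 + 1/16 + 3/8 = 11/16

H(X,Y) = -[(1/16)·log₂(1/16) + (1/4)·log₂(1/4) + (1/16)·log₂(1/16) + (1/4)·log₂(1/4) + (3/8)·log₂(3/8)]
  = 0.2500 + 0.5000 + 0.2500 + 0.5000 + 0.5306
  = 2.0306 bits
H(X) = -[(5/16)·log₂(5/16) + (1/16)·log₂(1/16) + (5/8)·log₂(5/8)]
  = 0.5244 + 0.2500 + 0.4238
  = 1.1982 bits
H(Y) = -[(5/16)·log₂(5/16) + (11/16)·log₂(11/16)]
  = 0.5244 + 0.3716
  = 0.8960 bits

H(X) + H(Y) = 1.1982 + 0.8960 = 2.0942 bits
Difference: H(X) + H(Y) - H(X,Y) = 2.0942 - 2.0306 = 0.0636 bits = I(X;Y)

The difference is the mutual information; it is positive here, so X and Y are dependent (knowing one reduces uncertainty about the other by 0.0636 bits).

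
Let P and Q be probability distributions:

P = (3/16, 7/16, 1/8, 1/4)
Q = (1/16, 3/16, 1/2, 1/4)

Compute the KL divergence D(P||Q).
D(P||Q) = Σ P(i) log₂(P(i)/Q(i))
  i=0: (3/16) × log₂((3/16)/(1/16)) = (3/16) × log₂(3) = 0.2972
  i=1: (7/16) × log₂((7/16)/(3/16)) = (7/16) × log₂(7/3) = 0.5348
  i=2: (1/8) × log₂((1/8)/(1/2)) = (1/8) × log₂(1/4) = -0.2500
  i=3: (1/4) × log₂((1/4)/(1/4)) = (1/4) × log₂(1) = 0.0000
D(P||Q) = 0.2972 + 0.5348 - 0.2500 + 0.0000
  = 0.5820 bits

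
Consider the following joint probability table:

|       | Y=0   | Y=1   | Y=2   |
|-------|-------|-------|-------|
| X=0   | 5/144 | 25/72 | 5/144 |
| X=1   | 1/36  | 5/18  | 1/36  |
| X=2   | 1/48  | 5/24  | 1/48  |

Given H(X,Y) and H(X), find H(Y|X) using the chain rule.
From the chain rule: H(X,Y) = H(X) + H(Y|X)
Therefore: H(Y|X) = H(X,Y) - H(X)

H(X,Y) = -[(5/144)·log₂(5/144) + (25/72)·log₂(25/72) + (5/144)·log₂(5/144) + (1/36)·log₂(1/36) + (5/18)·log₂(5/18) + (1/36)·log₂(1/36) + (1/48)·log₂(1/48) + (5/24)·log₂(5/24) + (1/48)·log₂(1/48)]
  = 0.1683 + 0.5299 + 0.1683 + 0.1436 + 0.5133 + 0.1436 + 0.1164 + 0.4715 + 0.1164
  = 2.3713 bits
Marginal P(X) (row sums):
  P(X=0) = 5/144 + 25/72 + 5/144 = 5/12
  P(X=1) = 1/36 + 5/18 + 1/36 = 1/3
  P(X=2) = 1/48 + 5/24 + 1/48 = 1/4
H(X) = -[(5/12)·log₂(5/12) + (1/3)·log₂(1/3) + (1/4)·log₂(1/4)]
  = 0.5263 + 0.5283 + 0.5000
  = 1.5546 bits

H(Y|X) = 2.3713 - 1.5546 = 0.8167 bits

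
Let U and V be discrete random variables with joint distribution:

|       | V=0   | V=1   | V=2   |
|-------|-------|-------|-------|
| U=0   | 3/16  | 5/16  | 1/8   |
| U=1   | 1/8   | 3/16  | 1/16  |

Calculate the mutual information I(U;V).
Marginal P(U) (row sums):
  P(U=0) = 3/16 + 5/16 + 1/8 = 5/8
  P(U=1) = 1/8 + 3/16 + 1/16 = 3/8
Marginal P(V) (column sums):
  P(V=0) = 3/16 + 1/8 = 5/16
  P(V=1) = 5/16 + 3/16 = 1/2
  P(V=2) = 1/8 + 1/16 = 3/16

H(U) = -[(5/8)·log₂(5/8) + (3/8)·log₂(3/8)]
  = 0.4238 + 0.5306
  = 0.9544 bits
H(V) = -[(5/16)·log₂(5/16) + (1/2)·log₂(1/2) + (3/16)·log₂(3/16)]
  = 0.5244 + 0.5000 + 0.4528
  = 1.4772 bits
H(U,V) = -[(3/16)·log₂(3/16) + (5/16)·log₂(5/16) + (1/8)·log₂(1/8) + (1/8)·log₂(1/8) + (3/16)·log₂(3/16) + (1/16)·log₂(1/16)]
  = 0.4528 + 0.5244 + 0.3750 + 0.3750 + 0.4528 + 0.2500
  = 2.4300 bits

I(U;V) = H(U) + H(V) - H(U,V)
  = 0.9544 + 1.4772 - 2.4300
  = 0.0016 bits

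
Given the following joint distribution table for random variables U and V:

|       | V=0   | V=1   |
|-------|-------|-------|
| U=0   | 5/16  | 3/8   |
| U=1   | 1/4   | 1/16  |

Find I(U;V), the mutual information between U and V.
Marginal P(U) (row sums):
  P(U=0) = 5/16 + 3/8 = 11/16
  P(U=1) = 1/4 + 1/16 = 5/16
Marginal P(V) (column sums):
  P(V=0) = 5/16 + 1/4 = 9/16
  P(V=1) = 3/8 + 1/16 = 7/16

H(U) = -[(11/16)·log₂(11/16) + (5/16)·log₂(5/16)]
  = 0.3716 + 0.5244
  = 0.8960 bits
H(V) = -[(9/16)·log₂(9/16) + (7/16)·log₂(7/16)]
  = 0.4669 + 0.5218
  = 0.9887 bits
H(U,V) = -[(5/16)·log₂(5/16) + (3/8)·log₂(3/8) + (1/4)·log₂(1/4) + (1/16)·log₂(1/16)]
  = 0.5244 + 0.5306 + 0.5000 + 0.2500
  = 1.8050 bits

I(U;V) = H(U) + H(V) - H(U,V)
  = 0.8960 + 0.9887 - 1.8050
  = 0.0797 bits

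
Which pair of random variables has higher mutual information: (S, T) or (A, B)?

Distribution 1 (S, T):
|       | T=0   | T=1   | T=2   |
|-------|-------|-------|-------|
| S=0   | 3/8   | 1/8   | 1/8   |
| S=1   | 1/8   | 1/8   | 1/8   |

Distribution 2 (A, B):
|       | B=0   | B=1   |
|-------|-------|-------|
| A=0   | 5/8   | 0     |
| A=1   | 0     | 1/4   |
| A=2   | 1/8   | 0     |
Distribution 1 (S, T):
Marginal P(S) (row sums):
  P(S=0) = 3/8 + 1/8 + 1/8 = 5/8
  P(S=1) = 1/8 + 1/8 + 1/8 = 3/8
Marginal P(T) (column sums):
  P(T=0) = 3/8 + 1/8 = 1/2
  P(T=1) = 1/8 + 1/8 = 1/4
  P(T=2) = 1/8 + 1/8 = 1/4

H(S) = -[(5/8)·log₂(5/8) + (3/8)·log₂(3/8)]
  = 0.4238 + 0.5306
  = 0.9544 bits
H(T) = -[(1/2)·log₂(1/2) + (1/4)·log₂(1/4) + (1/4)·log₂(1/4)]
  = 0.5000 + 0.5000 + 0.5000
  = 1.5000 bits
H(S,T) = -[(3/8)·log₂(3/8) + (1/8)·log₂(1/8) + (1/8)·log₂(1/8) + (1/8)·log₂(1/8) + (1/8)·log₂(1/8) + (1/8)·log₂(1/8)]
  = 0.5306 + 0.3750 + 0.3750 + 0.3750 + 0.3750 + 0.3750
  = 2.4056 bits

I(S;T) = H(S) + H(T) - H(S,T)
  = 0.9544 + 1.5000 - 2.4056
  = 0.0488 bits

Distribution 2 (A, B):
Marginal P(A) (row sums):
  P(A=0) = 5/8 + 0 = 5/8
  P(A=1) = 0 + 1/4 = 1/4
  P(A=2) = 1/8 + 0 = 1/8
Marginal P(B) (column sums):
  P(B=0) = 5/8 + 0 + 1/8 = 3/4
  P(B=1) = 0 + 1/4 + 0 = 1/4

H(A) = -[(5/8)·log₂(5/8) + (1/4)·log₂(1/4) + (1/8)·log₂(1/8)]
  = 0.4238 + 0.5000 + 0.3750
  = 1.2988 bits
H(B) = -[(3/4)·log₂(3/4) + (1/4)·log₂(1/4)]
  = 0.3113 + 0.5000
  = 0.8113 bits
H(A,B) = -[(5/8)·log₂(5/8) + (1/4)·log₂(1/4) + (1/8)·log₂(1/8)]
  = 0.4238 + 0.5000 + 0.3750
  = 1.2988 bits

I(A;B) = H(A) + H(B) - H(A,B)
  = 1.2988 + 0.8113 - 1.2988
  = 0.8113 bits

I(A;B) = 0.8113 bits > I(S;T) = 0.0488 bits, so (A, B) has the higher mutual information (stronger dependence).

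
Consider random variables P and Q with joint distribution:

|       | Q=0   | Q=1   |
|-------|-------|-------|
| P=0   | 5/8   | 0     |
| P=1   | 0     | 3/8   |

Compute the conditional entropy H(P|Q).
Marginal P(Q) (column sums):
  P(Q=0) = 5/8 + 0 = 5/8
  P(Q=1) = 0 + 3/8 = 3/8

H(P|Q) = -Σ P(P,Q)·log₂ P(P|Q), where P(P|Q) = P(P,Q) / P(Q)
  (cells with P(P,Q) = 0 contribute 0)
  (P=0,Q=0): P(P|Q) = (5/8)/(5/8) = 1;  -(5/8)·log₂(1) = 0.0000
  (P=1,Q=1): P(P|Q) = (3/8)/(3/8) = 1;  -(3/8)·log₂(1) = 0.0000
H(P|Q) = 0.0000 + 0.0000
  = 0.0000 bits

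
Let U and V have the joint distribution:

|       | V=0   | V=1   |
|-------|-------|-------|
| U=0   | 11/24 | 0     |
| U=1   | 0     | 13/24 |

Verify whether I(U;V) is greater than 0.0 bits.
Marginal P(U) (row sums):
  P(U=0) = 11/24 + 0 = 11/24
  P(U=1) = 0 + 13/24 = 13/24
Marginal P(V) (column sums):
  P(V=0) = 11/24 + 0 = 11/24
  P(V=1) = 0 + 13/24 = 13/24

H(U) = -[(11/24)·log₂(11/24) + (13/24)·log₂(13/24)]
  = 0.5159 + 0.4791
  = 0.9950 bits
H(V) = -[(11/24)·log₂(11/24) + (13/24)·log₂(13/24)]
  = 0.5159 + 0.4791
  = 0.9950 bits
H(U,V) = -[(11/24)·log₂(11/24) + (13/24)·log₂(13/24)]
  = 0.5159 + 0.4791
  = 0.9950 bits

I(U;V) = H(U) + H(V) - H(U,V)
  = 0.9950 + 0.9950 - 0.9950
  = 0.9950 bits

Yes. I(U;V) = 0.9950 bits, which is > 0.0 bits.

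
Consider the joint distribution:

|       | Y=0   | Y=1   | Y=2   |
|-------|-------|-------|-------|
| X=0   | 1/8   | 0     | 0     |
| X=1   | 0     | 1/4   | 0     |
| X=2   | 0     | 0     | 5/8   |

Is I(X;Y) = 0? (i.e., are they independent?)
Marginal P(X) (row sums):
  P(X=0) = 1/8 + 0 + 0 = 1/8
  P(X=1) = 0 + 1/4 + 0 = 1/4
  P(X=2) = 0 + 0 + 5/8 = 5/8
Marginal P(Y) (column sums):
  P(Y=0) = 1/8 + 0 + 0 = 1/8
  P(Y=1) = 0 + 1/4 + 0 = 1/4
  P(Y=2) = 0 + 0 + 5/8 = 5/8

X and Y are independent iff P(X=i,Y=j) = P(X=i)·P(Y=j) for every cell.
  P(X=0)·P(Y=0) = 1/8 × 1/8 = 1/64, but P(X=0,Y=0) = 1/8 ✗

No, X and Y are not independent. Quantitatively, I(X;Y) > 0:

H(X) = -[(1/8)·log₂(1/8) + (1/4)·log₂(1/4) + (5/8)·log₂(5/8)]
  = 0.3750 + 0.5000 + 0.4238
  = 1.2988 bits
H(Y) = -[(1/8)·log₂(1/8) + (1/4)·log₂(1/4) + (5/8)·log₂(5/8)]
  = 0.3750 + 0.5000 + 0.4238
  = 1.2988 bits
H(X,Y) = -[(1/8)·log₂(1/8) + (1/4)·log₂(1/4) + (5/8)·log₂(5/8)]
  = 0.3750 + 0.5000 + 0.4238
  = 1.2988 bits
I(X;Y) = H(X) + H(Y) - H(X,Y) = 1.2988 + 1.2988 - 1.2988 = 1.2988 bits > 0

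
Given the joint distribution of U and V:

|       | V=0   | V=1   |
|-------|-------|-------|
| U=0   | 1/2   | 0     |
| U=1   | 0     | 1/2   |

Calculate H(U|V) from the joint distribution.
Marginal P(V) (column sums):
  P(V=0) = 1/2 + 0 = 1/2
  P(V=1) = 0 + 1/2 = 1/2

H(U|V) = -Σ P(U,V)·log₂ P(U|V), where P(U|V) = P(U,V) / P(V)
  (cells with P(U,V) = 0 contribute 0)
  (U=0,V=0): P(U|V) = (1/2)/(1/2) = 1;  -(1/2)·log₂(1) = 0.0000
  (U=1,V=1): P(U|V) = (1/2)/(1/2) = 1;  -(1/2)·log₂(1) = 0.0000
H(U|V) = 0.0000 + 0.0000
  = 0.0000 bits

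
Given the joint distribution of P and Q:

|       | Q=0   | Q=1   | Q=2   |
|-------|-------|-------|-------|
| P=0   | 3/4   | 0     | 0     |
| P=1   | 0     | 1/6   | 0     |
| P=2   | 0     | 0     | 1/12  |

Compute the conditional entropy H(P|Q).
Marginal P(Q) (column sums):
  P(Q=0) = 3/4 + 0 + 0 = 3/4
  P(Q=1) = 0 + 1/6 + 0 = 1/6
  P(Q=2) = 0 + 0 + 1/12 = 1/12

H(P|Q) = -Σ P(P,Q)·log₂ P(P|Q), where P(P|Q) = P(P,Q) / P(Q)
  (cells with P(P,Q) = 0 contribute 0)
  (P=0,Q=0): P(P|Q) = (3/4)/(3/4) = 1;  -(3/4)·log₂(1) = 0.0000
  (P=1,Q=1): P(P|Q) = (1/6)/(1/6) = 1;  -(1/6)·log₂(1) = 0.0000
  (P=2,Q=2): P(P|Q) = (1/12)/(1/12) = 1;  -(1/12)·log₂(1) = 0.0000
H(P|Q) = 0.0000 + 0.0000 + 0.0000
  = 0.0000 bits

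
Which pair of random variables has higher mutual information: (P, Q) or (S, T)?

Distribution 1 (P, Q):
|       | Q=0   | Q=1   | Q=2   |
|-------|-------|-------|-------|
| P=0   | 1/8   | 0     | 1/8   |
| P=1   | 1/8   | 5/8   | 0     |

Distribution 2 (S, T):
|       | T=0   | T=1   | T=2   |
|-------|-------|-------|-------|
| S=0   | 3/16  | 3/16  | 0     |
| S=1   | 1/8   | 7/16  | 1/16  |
Distribution 1 (P, Q):
Marginal P(P) (row sums):
  P(P=0) = 1/8 + 0 + 1/8 = 1/4
  P(P=1) = 1/8 + 5/8 + 0 = 3/4
Marginal P(Q) (column sums):
  P(Q=0) = 1/8 + 1/8 = 1/4
  P(Q=1) = 0 + 5/8 = 5/8
  P(Q=2) = 1/8 + 0 = 1/8

H(P) = -[(1/4)·log₂(1/4) + (3/4)·log₂(3/4)]
  = 0.5000 + 0.3113
  = 0.8113 bits
H(Q) = -[(1/4)·log₂(1/4) + (5/8)·log₂(5/8) + (1/8)·log₂(1/8)]
  = 0.5000 + 0.4238 + 0.3750
  = 1.2988 bits
H(P,Q) = -[(1/8)·log₂(1/8) + (1/8)·log₂(1/8) + (1/8)·log₂(1/8) + (5/8)·log₂(5/8)]
  = 0.3750 + 0.3750 + 0.3750 + 0.4238
  = 1.5488 bits

I(P;Q) = H(P) + H(Q) - H(P,Q)
  = 0.8113 + 1.2988 - 1.5488
  = 0.5613 bits

Distribution 2 (S, T):
Marginal P(S) (row sums):
  P(S=0) = 3/16 + 3/16 + 0 = 3/8
  P(S=1) = 1/8 + 7/16 + 1/16 = 5/8
Marginal P(T) (column sums):
  P(T=0) = 3/16 + 1/8 = 5/16
  P(T=1) = 3/16 + 7/16 = 5/8
  P(T=2) = 0 + 1/16 = 1/16

H(S) = -[(3/8)·log₂(3/8) + (5/8)·log₂(5/8)]
  = 0.5306 + 0.4238
  = 0.9544 bits
H(T) = -[(5/16)·log₂(5/16) + (5/8)·log₂(5/8) + (1/16)·log₂(1/16)]
  = 0.5244 + 0.4238 + 0.2500
  = 1.1982 bits
H(S,T) = -[(3/16)·log₂(3/16) + (3/16)·log₂(3/16) + (1/8)·log₂(1/8) + (7/16)·log₂(7/16) + (1/16)·log₂(1/16)]
  = 0.4528 + 0.4528 + 0.3750 + 0.5218 + 0.2500
  = 2.0524 bits

I(S;T) = H(S) + H(T) - H(S,T)
  = 0.9544 + 1.1982 - 2.0524
  = 0.1002 bits

I(P;Q) = 0.5613 bits > I(S;T) = 0.1002 bits, so (P, Q) has the higher mutual information (stronger dependence).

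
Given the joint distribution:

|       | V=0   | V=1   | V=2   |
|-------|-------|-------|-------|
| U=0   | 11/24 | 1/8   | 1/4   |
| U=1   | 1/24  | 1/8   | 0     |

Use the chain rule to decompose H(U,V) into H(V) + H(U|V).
By the chain rule: H(U,V) = H(V) + H(U|V)

Marginal P(V) (column sums):
  P(V=0) = 11/24 + 1/24 = 1/2
  P(V=1) = 1/8 + 1/8 = 1/4
  P(V=2) = 1/4 + 0 = 1/4
H(V) = -[(1/2)·log₂(1/2) + (1/4)·log₂(1/4) + (1/4)·log₂(1/4)]
  = 0.5000 + 0.5000 + 0.5000
  = 1.5000 bits
H(U|V) = -Σ P(U,V)·log₂ P(U|V), where P(U|V) = P(U,V) / P(V)
  (cells with P(U,V) = 0 contribute 0)
  (U=0,V=0): P(U|V) = (11/24)/(1/2) = 11/12;  -(11/24)·log₂(11/12) = 0.0575
  (U=0,V=1): P(U|V) = (1/8)/(1/4) = 1/2;  -(1/8)·log₂(1/2) = 0.1250
  (U=0,V=2): P(U|V) = (1/4)/(1/4) = 1;  -(1/4)·log₂(1) = 0.0000
  (U=1,V=0): P(U|V) = (1/24)/(1/2) = 1/12;  -(1/24)·log₂(1/12) = 0.1494
  (U=1,V=1): P(U|V) = (1/8)/(1/4) = 1/2;  -(1/8)·log₂(1/2) = 0.1250
H(U|V) = 0.0575 + 0.1250 + 0.0000 + 0.1494 + 0.1250
  = 0.4569 bits

H(U,V) = H(V) + H(U|V) = 1.5000 + 0.4569 = 1.9569 bits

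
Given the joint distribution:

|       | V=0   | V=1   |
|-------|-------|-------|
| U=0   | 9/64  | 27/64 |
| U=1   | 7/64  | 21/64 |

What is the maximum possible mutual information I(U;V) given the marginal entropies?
The upper bound on mutual information is I(U;V) ≤ min(H(U), H(V)).

Marginal P(U) (row sums):
  P(U=0) = 9/64 + 27/64 = 9/16
  P(U=1) = 7/64 + 21/64 = 7/16
Marginal P(V) (column sums):
  P(V=0) = 9/64 + 7/64 = 1/4
  P(V=1) = 27/64 + 21/64 = 3/4

H(U) = -[(9/16)·log₂(9/16) + (7/16)·log₂(7/16)]
  = 0.4669 + 0.5218
  = 0.9887 bits
H(V) = -[(1/4)·log₂(1/4) + (3/4)·log₂(3/4)]
  = 0.5000 + 0.3113
  = 0.8113 bits

Maximum possible I(U;V) = min(0.9887, 0.8113) = 0.8113 bits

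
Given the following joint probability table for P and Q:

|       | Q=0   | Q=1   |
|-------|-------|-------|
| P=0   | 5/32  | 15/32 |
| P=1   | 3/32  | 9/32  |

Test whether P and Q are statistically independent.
Marginal P(P) (row sums):
  P(P=0) = 5/32 + 15/32 = 5/8
  P(P=1) = 3/32 + 9/32 = 3/8
Marginal P(Q) (column sums):
  P(Q=0) = 5/32 + 3/32 = 1/4
  P(Q=1) = 15/32 + 9/32 = 3/4

P and Q are independent iff P(P=i,Q=j) = P(P=i)·P(Q=j) for every cell.
  P(P=0)·P(Q=0) = 5/8 × 1/4 = 5/32 = P(P=0,Q=0) ✓
  P(P=0)·P(Q=1) = 5/8 × 3/4 = 15/32 = P(P=0,Q=1) ✓
  P(P=1)·P(Q=0) = 3/8 × 1/4 = 3/32 = P(P=1,Q=0) ✓
  P(P=1)·P(Q=1) = 3/8 × 3/4 = 9/32 = P(P=1,Q=1) ✓

Yes, P and Q are independent: every cell factors, so I(P;Q) = 0 bits.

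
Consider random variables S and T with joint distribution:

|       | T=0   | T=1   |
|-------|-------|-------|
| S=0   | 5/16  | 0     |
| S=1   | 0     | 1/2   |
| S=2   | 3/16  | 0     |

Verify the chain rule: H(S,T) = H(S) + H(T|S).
Left side:
H(S,T) = -[(5/16)·log₂(5/16) + (1/2)·log₂(1/2) + (3/16)·log₂(3/16)]
  = 0.5244 + 0.5000 + 0.4528
  = 1.4772 bits

Right side:
Marginal P(S) (row sums):
  P(S=0) = 5/16 + 0 = 5/16
  P(S=1) = 0 + 1/2 = 1/2
  P(S=2) = 3/16 + 0 = 3/16
H(S) = -[(5/16)·log₂(5/16) + (1/2)·log₂(1/2) + (3/16)·log₂(3/16)]
  = 0.5244 + 0.5000 + 0.4528
  = 1.4772 bits
H(T|S) = -Σ P(S,T)·log₂ P(T|S), where P(T|S) = P(S,T) / P(S)
  (cells with P(S,T) = 0 contribute 0)
  (S=0,T=0): P(T|S) = (5/16)/(5/16) = 1;  -(5/16)·log₂(1) = 0.0000
  (S=1,T=1): P(T|S) = (1/2)/(1/2) = 1;  -(1/2)·log₂(1) = 0.0000
  (S=2,T=0): P(T|S) = (3/16)/(3/16) = 1;  -(3/16)·log₂(1) = 0.0000
H(T|S) = 0.0000 + 0.0000 + 0.0000
  = 0.0000 bits
H(S) + H(T|S) = 1.4772 + 0.0000 = 1.4772 bits

Both sides equal 1.4772 bits, so the chain rule holds ✓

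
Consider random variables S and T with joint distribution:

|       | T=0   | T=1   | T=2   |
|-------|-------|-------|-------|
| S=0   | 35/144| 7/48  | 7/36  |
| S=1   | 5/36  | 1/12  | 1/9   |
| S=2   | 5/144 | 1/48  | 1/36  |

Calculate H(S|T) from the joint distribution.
Marginal P(T) (column sums):
  P(T=0) = 35/144 + 5/36 + 5/144 = 5/12
  P(T=1) = 7/48 + 1/12 + 1/48 = 1/4
  P(T=2) = 7/36 + 1/9 + 1/36 = 1/3

H(S|T) = -Σ P(S,T)·log₂ P(S|T), where P(S|T) = P(S,T) / P(T)
  (S=0,T=0): P(S|T) = (35/144)/(5/12) = 7/12;  -(35/144)·log₂(7/12) = 0.1890
  (S=0,T=1): P(S|T) = (7/48)/(1/4) = 7/12;  -(7/48)·log₂(7/12) = 0.1134
  (S=0,T=2): P(S|T) = (7/36)/(1/3) = 7/12;  -(7/36)·log₂(7/12) = 0.1512
  (S=1,T=0): P(S|T) = (5/36)/(5/12) = 1/3;  -(5/36)·log₂(1/3) = 0.2201
  (S=1,T=1): P(S|T) = (1/12)/(1/4) = 1/3;  -(1/12)·log₂(1/3) = 0.1321
  (S=1,T=2): P(S|T) = (1/9)/(1/3) = 1/3;  -(1/9)·log₂(1/3) = 0.1761
  (S=2,T=0): P(S|T) = (5/144)/(5/12) = 1/12;  -(5/144)·log₂(1/12) = 0.1245
  (S=2,T=1): P(S|T) = (1/48)/(1/4) = 1/12;  -(1/48)·log₂(1/12) = 0.0747
  (S=2,T=2): P(S|T) = (1/36)/(1/3) = 1/12;  -(1/36)·log₂(1/12) = 0.0996
H(S|T) = 0.1890 + 0.1134 + 0.1512 + 0.2201 + 0.1321 + 0.1761 + 0.1245 + 0.0747 + 0.0996
  = 1.2807 bits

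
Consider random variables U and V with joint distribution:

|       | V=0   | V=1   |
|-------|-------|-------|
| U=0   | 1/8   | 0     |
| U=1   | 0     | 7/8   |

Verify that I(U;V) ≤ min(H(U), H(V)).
Marginal P(U) (row sums):
  P(U=0) = 1/8 + 0 = 1/8
  P(U=1) = 0 + 7/8 = 7/8
Marginal P(V) (column sums):
  P(V=0) = 1/8 + 0 = 1/8
  P(V=1) = 0 + 7/8 = 7/8

H(U) = -[(1/8)·log₂(1/8) + (7/8)·log₂(7/8)]
  = 0.3750 + 0.1686
  = 0.5436 bits
H(V) = -[(1/8)·log₂(1/8) + (7/8)·log₂(7/8)]
  = 0.3750 + 0.1686
  = 0.5436 bits
H(U,V) = -[(1/8)·log₂(1/8) + (7/8)·log₂(7/8)]
  = 0.3750 + 0.1686
  = 0.5436 bits

I(U;V) = H(U) + H(V) - H(U,V)
  = 0.5436 + 0.5436 - 0.5436
  = 0.5436 bits

min(H(U), H(V)) = min(0.5436, 0.5436) = 0.5436 bits
Since 0.5436 ≤ 0.5436, the bound is satisfied ✓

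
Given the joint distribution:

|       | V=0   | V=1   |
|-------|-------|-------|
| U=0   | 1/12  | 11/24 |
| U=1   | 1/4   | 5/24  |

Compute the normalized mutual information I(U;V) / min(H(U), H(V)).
Marginal P(U) (row sums):
  P(U=0) = 1/12 + 11/24 = 13/24
  P(U=1) = 1/4 + 5/24 = 11/24
Marginal P(V) (column sums):
  P(V=0) = 1/12 + 1/4 = 1/3
  P(V=1) = 11/24 + 5/24 = 2/3

H(U) = -[(13/24)·log₂(13/24) + (11/24)·log₂(11/24)]
  = 0.4791 + 0.5159
  = 0.9950 bits
H(V) = -[(1/3)·log₂(1/3) + (2/3)·log₂(2/3)]
  = 0.5283 + 0.3900
  = 0.9183 bits
H(U,V) = -[(1/12)·log₂(1/12) + (11/24)·log₂(11/24) + (1/4)·log₂(1/4) + (5/24)·log₂(5/24)]
  = 0.2987 + 0.5159 + 0.5000 + 0.4715
  = 1.7861 bits

I(U;V) = H(U) + H(V) - H(U,V)
  = 0.9950 + 0.9183 - 1.7861
  = 0.1272 bits

min(H(U), H(V)) = min(0.9950, 0.9183) = 0.9183 bits
Normalized MI = 0.1272 / 0.9183 = 0.1385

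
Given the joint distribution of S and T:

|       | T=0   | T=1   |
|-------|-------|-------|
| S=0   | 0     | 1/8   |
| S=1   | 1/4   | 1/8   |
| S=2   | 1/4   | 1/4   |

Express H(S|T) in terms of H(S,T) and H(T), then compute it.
H(S|T) = H(S,T) - H(T)

Marginal P(T) (column sums):
  P(T=0) = 0 + 1/4 + 1/4 = 1/2
  P(T=1) = 1/8 + 1/8 + 1/4 = 1/2

H(S,T) = -[(1/8)·log₂(1/8) + (1/4)·log₂(1/4) + (1/8)·log₂(1/8) + (1/4)·log₂(1/4) + (1/4)·log₂(1/4)]
  = 0.3750 + 0.5000 + 0.3750 + 0.5000 + 0.5000
  = 2.2500 bits
H(T) = -[(1/2)·log₂(1/2) + (1/2)·log₂(1/2)]
  = 0.5000 + 0.5000
  = 1.0000 bits

H(S|T) = 2.2500 - 1.0000 = 1.2500 bits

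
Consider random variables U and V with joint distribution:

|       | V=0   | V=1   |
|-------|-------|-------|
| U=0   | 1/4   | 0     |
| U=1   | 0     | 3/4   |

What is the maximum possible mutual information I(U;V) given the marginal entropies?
The upper bound on mutual information is I(U;V) ≤ min(H(U), H(V)).

Marginal P(U) (row sums):
  P(U=0) = 1/4 + 0 = 1/4
  P(U=1) = 0 + 3/4 = 3/4
Marginal P(V) (column sums):
  P(V=0) = 1/4 + 0 = 1/4
  P(V=1) = 0 + 3/4 = 3/4

H(U) = -[(1/4)·log₂(1/4) + (3/4)·log₂(3/4)]
  = 0.5000 + 0.3113
  = 0.8113 bits
H(V) = -[(1/4)·log₂(1/4) + (3/4)·log₂(3/4)]
  = 0.5000 + 0.3113
  = 0.8113 bits

Maximum possible I(U;V) = min(0.8113, 0.8113) = 0.8113 bits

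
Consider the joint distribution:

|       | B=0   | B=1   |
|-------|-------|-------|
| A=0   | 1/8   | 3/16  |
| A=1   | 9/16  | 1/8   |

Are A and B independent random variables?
Marginal P(A) (row sums):
  P(A=0) = 1/8 + 3/16 = 5/16
  P(A=1) = 9/16 + 1/8 = 11/16
Marginal P(B) (column sums):
  P(B=0) = 1/8 + 9/16 = 11/16
  P(B=1) = 3/16 + 1/8 = 5/16

A and B are independent iff P(A=i,B=j) = P(A=i)·P(B=j) for every cell.
  P(A=0)·P(B=0) = 5/16 × 11/16 = 55/256, but P(A=0,B=0) = 1/8 ✗

No, A and B are not independent. Quantitatively, I(A;B) > 0:

H(A) = -[(5/16)·log₂(5/16) + (11/16)·log₂(11/16)]
  = 0.5244 + 0.3716
  = 0.8960 bits
H(B) = -[(11/16)·log₂(11/16) + (5/16)·log₂(5/16)]
  = 0.3716 + 0.5244
  = 0.8960 bits
H(A,B) = -[(1/8)·log₂(1/8) + (3/16)·log₂(3/16) + (9/16)·log₂(9/16) + (1/8)·log₂(1/8)]
  = 0.3750 + 0.4528 + 0.4669 + 0.3750
  = 1.6697 bits
I(A;B) = H(A) + H(B) - H(A,B) = 0.8960 + 0.8960 - 1.6697 = 0.1223 bits > 0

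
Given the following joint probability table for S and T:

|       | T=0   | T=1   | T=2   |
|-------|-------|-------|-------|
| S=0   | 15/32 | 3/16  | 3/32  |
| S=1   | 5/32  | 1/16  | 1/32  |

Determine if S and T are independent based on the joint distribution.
Marginal P(S) (row sums):
  P(S=0) = 15/32 + 3/16 + 3/32 = 3/4
  P(S=1) = 5/32 + 1/16 + 1/32 = 1/4
Marginal P(T) (column sums):
  P(T=0) = 15/32 + 5/32 = 5/8
  P(T=1) = 3/16 + 1/16 = 1/4
  P(T=2) = 3/32 + 1/32 = 1/8

S and T are independent iff P(S=i,T=j) = P(S=i)·P(T=j) for every cell.
  P(S=0)·P(T=0) = 3/4 × 5/8 = 15/32 = P(S=0,T=0) ✓
  P(S=0)·P(T=1) = 3/4 × 1/4 = 3/16 = P(S=0,T=1) ✓
  P(S=0)·P(T=2) = 3/4 × 1/8 = 3/32 = P(S=0,T=2) ✓
  P(S=1)·P(T=0) = 1/4 × 5/8 = 5/32 = P(S=1,T=0) ✓
  P(S=1)·P(T=1) = 1/4 × 1/4 = 1/16 = P(S=1,T=1) ✓
  P(S=1)·P(T=2) = 1/4 × 1/8 = 1/32 = P(S=1,T=2) ✓

Yes, S and T are independent: every cell factors, so I(S;T) = 0 bits.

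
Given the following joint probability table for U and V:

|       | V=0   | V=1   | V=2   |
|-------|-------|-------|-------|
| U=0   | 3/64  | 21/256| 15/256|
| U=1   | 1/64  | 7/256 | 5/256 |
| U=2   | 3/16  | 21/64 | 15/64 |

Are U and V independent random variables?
Marginal P(U) (row sums):
  P(U=0) = 3/64 + 21/256 + 15/256 = 3/16
  P(U=1) = 1/64 + 7/256 + 5/256 = 1/16
  P(U=2) = 3/16 + 21/64 + 15/64 = 3/4
Marginal P(V) (column sums):
  P(V=0) = 3/64 + 1/64 + 3/16 = 1/4
  P(V=1) = 21/256 + 7/256 + 21/64 = 7/16
  P(V=2) = 15/256 + 5/256 + 15/64 = 5/16

U and V are independent iff P(U=i,V=j) = P(U=i)·P(V=j) for every cell.
  P(U=0)·P(V=0) = 3/16 × 1/4 = 3/64 = P(U=0,V=0) ✓
  P(U=0)·P(V=1) = 3/16 × 7/16 = 21/256 = P(U=0,V=1) ✓
  P(U=0)·P(V=2) = 3/16 × 5/16 = 15/256 = P(U=0,V=2) ✓
  P(U=1)·P(V=0) = 1/16 × 1/4 = 1/64 = P(U=1,V=0) ✓
  P(U=1)·P(V=1) = 1/16 × 7/16 = 7/256 = P(U=1,V=1) ✓
  P(U=1)·P(V=2) = 1/16 × 5/16 = 5/256 = P(U=1,V=2) ✓
  P(U=2)·P(V=0) = 3/4 × 1/4 = 3/16 = P(U=2,V=0) ✓
  P(U=2)·P(V=1) = 3/4 × 7/16 = 21/64 = P(U=2,V=1) ✓
  P(U=2)·P(V=2) = 3/4 × 5/16 = 15/64 = P(U=2,V=2) ✓

Yes, U and V are independent: every cell factors, so I(U;V) = 0 bits.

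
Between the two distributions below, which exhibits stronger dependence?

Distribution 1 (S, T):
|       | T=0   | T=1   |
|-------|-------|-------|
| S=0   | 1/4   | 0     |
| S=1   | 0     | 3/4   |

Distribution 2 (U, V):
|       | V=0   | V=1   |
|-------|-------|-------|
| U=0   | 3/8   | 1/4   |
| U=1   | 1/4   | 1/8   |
Distribution 1 (S, T):
Marginal P(S) (row sums):
  P(S=0) = 1/4 + 0 = 1/4
  P(S=1) = 0 + 3/4 = 3/4
Marginal P(T) (column sums):
  P(T=0) = 1/4 + 0 = 1/4
  P(T=1) = 0 + 3/4 = 3/4

H(S) = -[(1/4)·log₂(1/4) + (3/4)·log₂(3/4)]
  = 0.5000 + 0.3113
  = 0.8113 bits
H(T) = -[(1/4)·log₂(1/4) + (3/4)·log₂(3/4)]
  = 0.5000 + 0.3113
  = 0.8113 bits
H(S,T) = -[(1/4)·log₂(1/4) + (3/4)·log₂(3/4)]
  = 0.5000 + 0.3113
  = 0.8113 bits

I(S;T) = H(S) + H(T) - H(S,T)
  = 0.8113 + 0.8113 - 0.8113
  = 0.8113 bits

Distribution 2 (U, V):
Marginal P(U) (row sums):
  P(U=0) = 3/8 + 1/4 = 5/8
  P(U=1) = 1/4 + 1/8 = 3/8
Marginal P(V) (column sums):
  P(V=0) = 3/8 + 1/4 = 5/8
  P(V=1) = 1/4 + 1/8 = 3/8

H(U) = -[(5/8)·log₂(5/8) + (3/8)·log₂(3/8)]
  = 0.4238 + 0.5306
  = 0.9544 bits
H(V) = -[(5/8)·log₂(5/8) + (3/8)·log₂(3/8)]
  = 0.4238 + 0.5306
  = 0.9544 bits
H(U,V) = -[(3/8)·log₂(3/8) + (1/4)·log₂(1/4) + (1/4)·log₂(1/4) + (1/8)·log₂(1/8)]
  = 0.5306 + 0.5000 + 0.5000 + 0.3750
  = 1.9056 bits

I(U;V) = H(U) + H(V) - H(U,V)
  = 0.9544 + 0.9544 - 1.9056
  = 0.0032 bits

I(S;T) = 0.8113 bits > I(U;V) = 0.0032 bits, so (S, T) has the higher mutual information (stronger dependence).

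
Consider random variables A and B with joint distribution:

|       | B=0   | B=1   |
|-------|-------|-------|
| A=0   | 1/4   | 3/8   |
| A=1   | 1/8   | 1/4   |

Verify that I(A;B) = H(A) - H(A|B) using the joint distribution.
Left side, from I(A;B) = H(A) + H(B) - H(A,B):
Marginal P(A) (row sums):
  P(A=0) = 1/4 + 3/8 = 5/8
  P(A=1) = 1/8 + 1/4 = 3/8
Marginal P(B) (column sums):
  P(B=0) = 1/4 + 1/8 = 3/8
  P(B=1) = 3/8 + 1/4 = 5/8

H(A) = -[(5/8)·log₂(5/8) + (3/8)·log₂(3/8)]
  = 0.4238 + 0.5306
  = 0.9544 bits
H(B) = -[(3/8)·log₂(3/8) + (5/8)·log₂(5/8)]
  = 0.5306 + 0.4238
  = 0.9544 bits
H(A,B) = -[(1/4)·log₂(1/4) + (3/8)·log₂(3/8) + (1/8)·log₂(1/8) + (1/4)·log₂(1/4)]
  = 0.5000 + 0.5306 + 0.3750 + 0.5000
  = 1.9056 bits

I(A;B) = H(A) + H(B) - H(A,B)
  = 0.9544 + 0.9544 - 1.9056
  = 0.0032 bits

Right side, with H(A|B) computed directly from the conditional probabilities:
H(A|B) = -Σ P(A,B)·log₂ P(A|B), where P(A|B) = P(A,B) / P(B)
  (A=0,B=0): P(A|B) = (1/4)/(3/8) = 2/3;  -(1/4)·log₂(2/3) = 0.1462
  (A=0,B=1): P(A|B) = (3/8)/(5/8) = 3/5;  -(3/8)·log₂(3/5) = 0.2764
  (A=1,B=0): P(A|B) = (1/8)/(3/8) = 1/3;  -(1/8)·log₂(1/3) = 0.1981
  (A=1,B=1): P(A|B) = (1/4)/(5/8) = 2/5;  -(1/4)·log₂(2/5) = 0.3305
H(A|B) = 0.1462 + 0.2764 + 0.1981 + 0.3305
  = 0.9512 bits
H(A) - H(A|B) = 0.9544 - 0.9512 = 0.0032 bits

Both sides equal 0.0032 bits, so I(A;B) = H(A) - H(A|B) ✓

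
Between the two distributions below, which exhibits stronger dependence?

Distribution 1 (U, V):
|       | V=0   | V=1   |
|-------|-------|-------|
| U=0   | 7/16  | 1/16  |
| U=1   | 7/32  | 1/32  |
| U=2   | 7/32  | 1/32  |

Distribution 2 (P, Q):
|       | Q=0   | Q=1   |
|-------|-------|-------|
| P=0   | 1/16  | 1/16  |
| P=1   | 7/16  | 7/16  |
Distribution 1 (U, V):
Marginal P(U) (row sums):
  P(U=0) = 7/16 + 1/16 = 1/2
  P(U=1) = 7/32 + 1/32 = 1/4
  P(U=2) = 7/32 + 1/32 = 1/4
Marginal P(V) (column sums):
  P(V=0) = 7/16 + 7/32 + 7/32 = 7/8
  P(V=1) = 1/16 + 1/32 + 1/32 = 1/8

H(U) = -[(1/2)·log₂(1/2) + (1/4)·log₂(1/4) + (1/4)·log₂(1/4)]
  = 0.5000 + 0.5000 + 0.5000
  = 1.5000 bits
H(V) = -[(7/8)·log₂(7/8) + (1/8)·log₂(1/8)]
  = 0.1686 + 0.3750
  = 0.5436 bits
H(U,V) = -[(7/16)·log₂(7/16) + (1/16)·log₂(1/16) + (7/32)·log₂(7/32) + (1/32)·log₂(1/32) + (7/32)·log₂(7/32) + (1/32)·log₂(1/32)]
  = 0.5218 + 0.2500 + 0.4796 + 0.1563 + 0.4796 + 0.1563
  = 2.0436 bits

I(U;V) = H(U) + H(V) - H(U,V)
  = 1.5000 + 0.5436 - 2.0436
  = 0.0000 bits

Distribution 2 (P, Q):
Marginal P(P) (row sums):
  P(P=0) = 1/16 + 1/16 = 1/8
  P(P=1) = 7/16 + 7/16 = 7/8
Marginal P(Q) (column sums):
  P(Q=0) = 1/16 + 7/16 = 1/2
  P(Q=1) = 1/16 + 7/16 = 1/2

H(P) = -[(1/8)·log₂(1/8) + (7/8)·log₂(7/8)]
  = 0.3750 + 0.1686
  = 0.5436 bits
H(Q) = -[(1/2)·log₂(1/2) + (1/2)·log₂(1/2)]
  = 0.5000 + 0.5000
  = 1.0000 bits
H(P,Q) = -[(1/16)·log₂(1/16) + (1/16)·log₂(1/16) + (7/16)·log₂(7/16) + (7/16)·log₂(7/16)]
  = 0.2500 + 0.2500 + 0.5218 + 0.5218
  = 1.5436 bits

I(P;Q) = H(P) + H(Q) - H(P,Q)
  = 0.5436 + 1.0000 - 1.5436
  = 0.0000 bits

Both joint tables factor as the product of their marginals, so I(U;V) = I(P;Q) = 0 bits: neither is larger (both pairs are independent).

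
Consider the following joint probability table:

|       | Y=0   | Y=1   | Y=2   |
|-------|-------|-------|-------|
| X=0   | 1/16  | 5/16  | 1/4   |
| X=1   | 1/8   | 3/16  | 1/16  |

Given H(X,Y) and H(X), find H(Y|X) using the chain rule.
From the chain rule: H(X,Y) = H(X) + H(Y|X)
Therefore: H(Y|X) = H(X,Y) - H(X)

H(X,Y) = -[(1/16)·log₂(1/16) + (5/16)·log₂(5/16) + (1/4)·log₂(1/4) + (1/8)·log₂(1/8) + (3/16)·log₂(3/16) + (1/16)·log₂(1/16)]
  = 0.2500 + 0.5244 + 0.5000 + 0.3750 + 0.4528 + 0.2500
  = 2.3522 bits
Marginal P(X) (row sums):
  P(X=0) = 1/16 + 5/16 + 1/4 = 5/8
  P(X=1) = 1/8 + 3/16 + 1/16 = 3/8
H(X) = -[(5/8)·log₂(5/8) + (3/8)·log₂(3/8)]
  = 0.4238 + 0.5306
  = 0.9544 bits

H(Y|X) = 2.3522 - 0.9544 = 1.3978 bits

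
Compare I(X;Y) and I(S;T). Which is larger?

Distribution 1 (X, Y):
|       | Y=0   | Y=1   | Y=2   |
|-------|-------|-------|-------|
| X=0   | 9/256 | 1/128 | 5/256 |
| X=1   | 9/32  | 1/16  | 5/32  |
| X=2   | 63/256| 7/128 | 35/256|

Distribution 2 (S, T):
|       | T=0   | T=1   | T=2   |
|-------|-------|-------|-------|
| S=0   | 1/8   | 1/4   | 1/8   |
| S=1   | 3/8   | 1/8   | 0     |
Distribution 1 (X, Y):
Marginal P(X) (row sums):
  P(X=0) = 9/256 + 1/128 + 5/256 = 1/16
  P(X=1) = 9/32 + 1/16 + 5/32 = 1/2
  P(X=2) = 63/256 + 7/128 + 35/256 = 7/16
Marginal P(Y) (column sums):
  P(Y=0) = 9/256 + 9/32 + 63/256 = 9/16
  P(Y=1) = 1/128 + 1/16 + 7/128 = 1/8
  P(Y=2) = 5/256 + 5/32 + 35/256 = 5/16

H(X) = -[(1/16)·log₂(1/16) + (1/2)·log₂(1/2) + (7/16)·log₂(7/16)]
  = 0.2500 + 0.5000 + 0.5218
  = 1.2718 bits
H(Y) = -[(9/16)·log₂(9/16) + (1/8)·log₂(1/8) + (5/16)·log₂(5/16)]
  = 0.4669 + 0.3750 + 0.5244
  = 1.3663 bits
H(X,Y) = -[(9/256)·log₂(9/256) + (1/128)·log₂(1/128) + (5/256)·log₂(5/256) + (9/32)·log₂(9/32) + (1/16)·log₂(1/16) + (5/32)·log₂(5/32) + (63/256)·log₂(63/256) + (7/128)·log₂(7/128) + (35/256)·log₂(35/256)]
  = 0.1698 + 0.0547 + 0.1109 + 0.5147 + 0.2500 + 0.4184 + 0.4978 + 0.2293 + 0.3925
  = 2.6381 bits

I(X;Y) = H(X) + H(Y) - H(X,Y)
  = 1.2718 + 1.3663 - 2.6381
  = 0.0000 bits

Distribution 2 (S, T):
Marginal P(S) (row sums):
  P(S=0) = 1/8 + 1/4 + 1/8 = 1/2
  P(S=1) = 3/8 + 1/8 + 0 = 1/2
Marginal P(T) (column sums):
  P(T=0) = 1/8 + 3/8 = 1/2
  P(T=1) = 1/4 + 1/8 = 3/8
  P(T=2) = 1/8 + 0 = 1/8

H(S) = -[(1/2)·log₂(1/2) + (1/2)·log₂(1/2)]
  = 0.5000 + 0.5000
  = 1.0000 bits
H(T) = -[(1/2)·log₂(1/2) + (3/8)·log₂(3/8) + (1/8)·log₂(1/8)]
  = 0.5000 + 0.5306 + 0.3750
  = 1.4056 bits
H(S,T) = -[(1/8)·log₂(1/8) + (1/4)·log₂(1/4) + (1/8)·log₂(1/8) + (3/8)·log₂(3/8) + (1/8)·log₂(1/8)]
  = 0.3750 + 0.5000 + 0.3750 + 0.5306 + 0.3750
  = 2.1556 bits

I(S;T) = H(S) + H(T) - H(S,T)
  = 1.0000 + 1.4056 - 2.1556
  = 0.2500 bits

I(S;T) = 0.2500 bits > I(X;Y) = 0.0000 bits, so (S, T) has the higher mutual information (stronger dependence).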